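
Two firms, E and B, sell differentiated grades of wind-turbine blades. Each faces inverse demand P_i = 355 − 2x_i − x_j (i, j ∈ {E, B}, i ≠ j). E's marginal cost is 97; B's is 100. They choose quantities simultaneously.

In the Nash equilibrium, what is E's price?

200.6

Firm E's profit: π = x_E(355 − 2x_E − x_B) − 97x_E.
∂π/∂x_E = 258 − 4x_E − x_B = 0 ⇒ x_E = 64.5 − 0.25x_B.
Similarly x_B = 63.75 − 0.25x_E.
Plugging x_B into E's best response: x_E = 64.5 − 0.25(63.75 − 0.25x_E) ⇒ 0.9375x_E = 48.5625, so x_E = 51.8.
Then x_B = 63.75 − 0.25·51.8 = 50.8.
P_E = 355 − 2·51.8 − 50.8 = 200.6.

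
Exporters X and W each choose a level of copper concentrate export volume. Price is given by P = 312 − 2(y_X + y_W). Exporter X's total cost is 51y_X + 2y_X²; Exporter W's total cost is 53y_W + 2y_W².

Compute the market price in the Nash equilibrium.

Exporter X's profit: π = y_X(312 − 2(y_X + y_W)) − 51y_X − 2y_X².
∂π/∂y_X = 261 − 8y_X − 2y_W = 0, so y_X = 32.625 − 0.25y_W.
By the same steps for W: y_W = 32.375 − 0.25y_X.
Solving the two reaction functions simultaneously: (1 − (−0.25)(−0.25))y_X = 32.625 − 0.25·32.375, so 0.9375y_X = 785/32 and y_X = 157/6.
Then y_W = 32.375 − 0.25·(157/6) = 155/6.
Equilibrium price: P = 312 − 2·52 = 208.

208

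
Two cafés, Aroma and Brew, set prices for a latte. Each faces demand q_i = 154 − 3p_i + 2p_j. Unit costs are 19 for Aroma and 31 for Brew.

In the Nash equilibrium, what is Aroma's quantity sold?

108

Aroma's profit: π = (p_{Aroma} − 19)(154 − 3p_{Aroma} + 2p_{Brew}).
∂π/∂p_{Aroma} = 211 − 6p_{Aroma} + 2p_{Brew} = 0 ⇒ p_{Aroma} = 211/6 + (1/3)p_{Brew}.
Similarly p_{Brew} = 247/6 + (1/3)p_{Aroma}.
Plugging p_{Brew} into Aroma's best response: p_{Aroma} = 211/6 + (1/3)(247/6 + (1/3)p_{Aroma}) ⇒ (8/9)p_{Aroma} = 440/9, so p_{Aroma} = 55.
Then p_{Brew} = 247/6 + (1/3)·55 = 59.5.
q_{Aroma} = 154 − 3·55 + 2·59.5 = 108.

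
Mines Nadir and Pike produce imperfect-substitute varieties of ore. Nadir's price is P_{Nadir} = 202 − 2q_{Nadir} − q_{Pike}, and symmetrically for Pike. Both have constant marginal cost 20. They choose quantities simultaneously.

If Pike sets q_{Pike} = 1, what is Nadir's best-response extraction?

45.25

Mine Nadir's profit: π = q_{Nadir}(202 − 2q_{Nadir} − q_{Pike}) − 20q_{Nadir}.
∂π/∂q_{Nadir} = 182 − 4q_{Nadir} − q_{Pike} = 0 ⇒ q_{Nadir} = 45.5 − 0.25q_{Pike}.
At q_{Pike} = 1: q_{Nadir} = 45.5 − 0.25·1 = 45.25.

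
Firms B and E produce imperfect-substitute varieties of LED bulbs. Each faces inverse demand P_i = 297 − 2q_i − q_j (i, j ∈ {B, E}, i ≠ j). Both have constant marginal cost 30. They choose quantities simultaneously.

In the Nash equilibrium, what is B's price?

136.8

Firm B's profit: π = q_B(297 − 2q_B − q_E) − 30q_B.
∂π/∂q_B = 267 − 4q_B − q_E = 0 ⇒ q_B = 66.75 − 0.25q_E.
The game is symmetric, so in equilibrium q_E = q_B: the reaction function gives 1.25q_B = 66.75, hence q_B = 53.4.
P_B = 297 − 2·53.4 − 53.4 = 136.8.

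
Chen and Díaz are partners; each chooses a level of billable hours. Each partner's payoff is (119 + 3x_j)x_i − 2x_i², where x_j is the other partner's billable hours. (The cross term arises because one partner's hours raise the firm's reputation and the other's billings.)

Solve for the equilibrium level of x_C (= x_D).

119

Chen's payoff is (119 + 3x_D)x_C − 2x_C².
∂π/∂x_C = 119 + 3x_D − 4x_C = 0, so x_C = 29.75 + 0.75x_D.
Setting x_C = x_D in the reaction function: x_C = 29.75 + 0.75x_C, so x_C = 29.75 / 0.25 = 119.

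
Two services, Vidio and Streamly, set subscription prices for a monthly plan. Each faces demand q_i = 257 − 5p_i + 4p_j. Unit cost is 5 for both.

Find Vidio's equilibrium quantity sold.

210

Vidio's profit: π = (p_{Vidio} − 5)(257 − 5p_{Vidio} + 4p_{Streamly}).
∂π/∂p_{Vidio} = 282 − 10p_{Vidio} + 4p_{Streamly} = 0 ⇒ p_{Vidio} = 28.2 + 0.4p_{Streamly}.
By symmetry p_{Streamly} = p_{Vidio}; substituting into the reaction function, 0.6p_{Vidio} = 28.2 and p_{Vidio} = 47.
q_{Vidio} = 257 − 5·47 + 4·47 = 210.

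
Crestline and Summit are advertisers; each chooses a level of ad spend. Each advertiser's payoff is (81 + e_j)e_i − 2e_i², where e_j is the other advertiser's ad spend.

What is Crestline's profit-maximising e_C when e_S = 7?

22

Crestline's payoff is (81 + e_S)e_C − 2e_C².
∂π/∂e_C = 81 + e_S − 4e_C = 0, so e_C = 20.25 + 0.25e_S.
At e_S = 7: e_C = 20.25 + 0.25·7 = 22.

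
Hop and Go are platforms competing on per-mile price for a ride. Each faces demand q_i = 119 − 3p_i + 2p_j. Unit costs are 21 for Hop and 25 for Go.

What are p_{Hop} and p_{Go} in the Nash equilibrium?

Hop's profit: π = (p_{Hop} − 21)(119 − 3p_{Hop} + 2p_{Go}).
∂π/∂p_{Hop} = 182 − 6p_{Hop} + 2p_{Go} = 0 ⇒ p_{Hop} = 91/3 + (1/3)p_{Go}.
Similarly p_{Go} = 97/3 + (1/3)p_{Hop}.
Plugging p_{Go} into Hop's best response: p_{Hop} = 91/3 + (1/3)(97/3 + (1/3)p_{Hop}) ⇒ (8/9)p_{Hop} = 370/9, so p_{Hop} = 46.25.
Then p_{Go} = 97/3 + (1/3)·46.25 = 47.75.

46.25, 47.75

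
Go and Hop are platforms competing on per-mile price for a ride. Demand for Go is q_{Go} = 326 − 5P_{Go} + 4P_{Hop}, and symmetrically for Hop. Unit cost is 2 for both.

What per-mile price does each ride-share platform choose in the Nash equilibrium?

56

Go's profit: π = (P_{Go} − 2)(326 − 5P_{Go} + 4P_{Hop}).
∂π/∂P_{Go} = 336 − 10P_{Go} + 4P_{Hop} = 0 ⇒ P_{Go} = 33.6 + 0.4P_{Hop}.
Setting P_{Go} = P_{Hop} in the reaction function: P_{Go} = 33.6 + 0.4P_{Go}, so P_{Go} = 33.6 / 0.6 = 56.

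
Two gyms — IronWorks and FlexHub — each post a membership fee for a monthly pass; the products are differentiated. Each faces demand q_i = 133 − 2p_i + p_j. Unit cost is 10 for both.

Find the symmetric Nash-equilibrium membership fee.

51

IronWorks's profit: π = (p_{IronWorks} − 10)(133 − 2p_{IronWorks} + p_{FlexHub}).
∂π/∂p_{IronWorks} = 153 − 4p_{IronWorks} + p_{FlexHub} = 0 ⇒ p_{IronWorks} = 38.25 + 0.25p_{FlexHub}.
The game is symmetric, so in equilibrium p_{FlexHub} = p_{IronWorks}: the reaction function gives 0.75p_{IronWorks} = 38.25, hence p_{IronWorks} = 51.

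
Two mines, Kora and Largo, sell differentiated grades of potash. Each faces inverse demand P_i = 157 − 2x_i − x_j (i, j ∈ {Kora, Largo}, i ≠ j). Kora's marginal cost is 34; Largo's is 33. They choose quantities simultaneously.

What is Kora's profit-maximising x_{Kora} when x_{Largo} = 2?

30.25

Mine Kora's profit: π = x_{Kora}(157 − 2x_{Kora} − x_{Largo}) − 34x_{Kora}.
∂π/∂x_{Kora} = 123 − 4x_{Kora} − x_{Largo} = 0 ⇒ x_{Kora} = 30.75 − 0.25x_{Largo}.
At x_{Largo} = 2: x_{Kora} = 30.75 − 0.25·2 = 30.25.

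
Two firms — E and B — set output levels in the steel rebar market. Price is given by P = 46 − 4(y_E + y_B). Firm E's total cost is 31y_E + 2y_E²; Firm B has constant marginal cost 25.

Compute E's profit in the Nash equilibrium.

1.215

Firm E's profit: π = y_E(46 − 4(y_E + y_B)) − 31y_E − 2y_E².
∂π/∂y_E = 15 − 12y_E − 4y_B = 0, so y_E = 1.25 − (1/3)y_B.
For B: ∂π/∂y_B = 21 − 8y_B − 4y_E = 0 ⇒ y_B = 2.625 − 0.5y_E.
Plugging y_B into E's best response: y_E = 1.25 − (1/3)(2.625 − 0.5y_E) ⇒ (5/6)y_E = 0.375, so y_E = 0.45.
Then y_B = 2.625 − 0.5·0.45 = 2.4.
Price P = 46 − 4·2.85 = 34.6.
E's profit: (34.6 − 31)·0.45 − 2(0.45)² = 1.215.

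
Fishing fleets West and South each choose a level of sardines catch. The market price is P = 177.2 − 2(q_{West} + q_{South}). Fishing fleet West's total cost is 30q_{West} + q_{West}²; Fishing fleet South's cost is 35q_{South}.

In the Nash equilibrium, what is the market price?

90.88

Fishing fleet West's profit: π = q_{West}(177.2 − 2(q_{West} + q_{South})) − 30q_{West} − q_{West}².
∂π/∂q_{West} = 147.2 − 6q_{West} − 2q_{South} = 0, so q_{West} = 368/15 − (1/3)q_{South}.
For South: ∂π/∂q_{South} = 142.2 − 4q_{South} − 2q_{West} = 0 ⇒ q_{South} = 35.55 − 0.5q_{West}.
Solving the two reaction functions simultaneously: (1 − (−1/3)(−0.5))q_{West} = 368/15 − (1/3)·35.55, so (5/6)q_{West} = 761/60 and q_{West} = 15.22.
Then q_{South} = 35.55 − 0.5·15.22 = 27.94.
Equilibrium price: P = 177.2 − 2·43.16 = 90.88.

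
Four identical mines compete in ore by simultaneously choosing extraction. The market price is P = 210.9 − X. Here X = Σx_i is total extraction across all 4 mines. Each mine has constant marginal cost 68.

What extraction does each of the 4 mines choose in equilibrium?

28.58

A representative mine's profit is π_i = x_i(210.9 − X) − 68x_i, with X = x_i + Σ_{j≠i} x_j.
First-order condition: 142.9 − 2x_i − Σ_{j≠i} x_j = 0.
Imposing symmetry (x_j = x for all j) turns Σ_{j≠i} x_j into 3x, so 142.9 = 5x and x = 28.58.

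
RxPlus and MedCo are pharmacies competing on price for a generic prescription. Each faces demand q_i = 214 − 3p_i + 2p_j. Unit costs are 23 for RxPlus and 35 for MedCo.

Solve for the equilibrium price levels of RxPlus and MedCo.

73, 77.5

RxPlus's profit: π = (p_{RxPlus} − 23)(214 − 3p_{RxPlus} + 2p_{MedCo}).
∂π/∂p_{RxPlus} = 283 − 6p_{RxPlus} + 2p_{MedCo} = 0 ⇒ p_{RxPlus} = 283/6 + (1/3)p_{MedCo}.
Similarly p_{MedCo} = 319/6 + (1/3)p_{RxPlus}.
Plugging p_{MedCo} into RxPlus's best response: p_{RxPlus} = 283/6 + (1/3)(319/6 + (1/3)p_{RxPlus}) ⇒ (8/9)p_{RxPlus} = 584/9, so p_{RxPlus} = 73.
Then p_{MedCo} = 319/6 + (1/3)·73 = 77.5.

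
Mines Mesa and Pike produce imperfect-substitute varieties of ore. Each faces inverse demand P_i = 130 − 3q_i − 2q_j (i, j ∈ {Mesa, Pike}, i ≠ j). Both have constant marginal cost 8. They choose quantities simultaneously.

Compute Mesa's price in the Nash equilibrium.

53.75

Mine Mesa's profit: π = q_{Mesa}(130 − 3q_{Mesa} − 2q_{Pike}) − 8q_{Mesa}.
∂π/∂q_{Mesa} = 122 − 6q_{Mesa} − 2q_{Pike} = 0 ⇒ q_{Mesa} = 61/3 − (1/3)q_{Pike}.
By symmetry q_{Pike} = q_{Mesa}; substituting into the reaction function, (4/3)q_{Mesa} = 61/3 and q_{Mesa} = 15.25.
P_{Mesa} = 130 − 3·15.25 − 2·15.25 = 53.75.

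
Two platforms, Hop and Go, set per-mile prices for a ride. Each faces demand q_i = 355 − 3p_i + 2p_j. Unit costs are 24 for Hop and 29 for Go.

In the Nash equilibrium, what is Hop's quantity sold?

Hop's profit: π = (p_{Hop} − 24)(355 − 3p_{Hop} + 2p_{Go}).
∂π/∂p_{Hop} = 427 − 6p_{Hop} + 2p_{Go} = 0 ⇒ p_{Hop} = 427/6 + (1/3)p_{Go}.
Similarly p_{Go} = 221/3 + (1/3)p_{Hop}.
Plugging p_{Go} into Hop's best response: p_{Hop} = 427/6 + (1/3)(221/3 + (1/3)p_{Hop}) ⇒ (8/9)p_{Hop} = 1723/18, so p_{Hop} = 107.6875.
Then p_{Go} = 221/3 + (1/3)·107.6875 = 109.5625.
q_{Hop} = 355 − 3·107.6875 + 2·109.5625 = 251.0625.

251.0625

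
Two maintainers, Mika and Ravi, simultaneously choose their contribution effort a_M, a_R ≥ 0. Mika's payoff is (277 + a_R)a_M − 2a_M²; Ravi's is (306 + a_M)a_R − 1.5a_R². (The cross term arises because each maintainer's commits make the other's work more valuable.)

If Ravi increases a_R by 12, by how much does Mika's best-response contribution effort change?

3

Expanding Mika's payoff: 277a_M + a_Ra_M − 2a_M².
∂π/∂a_M = 277 + a_R − 4a_M = 0, so a_M = 69.25 + 0.25a_R.
The reaction-function slope is 0.25, so a 12-unit rise in a_R moves a_M by 0.25 × 12 = 3. Mika's best response rises — the actions are strategic complements.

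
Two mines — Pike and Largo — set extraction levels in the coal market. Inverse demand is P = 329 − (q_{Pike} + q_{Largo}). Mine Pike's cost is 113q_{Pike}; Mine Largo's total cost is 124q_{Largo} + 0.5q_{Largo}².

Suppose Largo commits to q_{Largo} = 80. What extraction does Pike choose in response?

Mine Pike's profit: π = q_{Pike}(329 − (q_{Pike} + q_{Largo})) − 113q_{Pike}.
∂π/∂q_{Pike} = 216 − 2q_{Pike} − q_{Largo} = 0, so q_{Pike} = 108 − 0.5q_{Largo}.
At q_{Largo} = 80: q_{Pike} = 108 − 0.5·80 = 68.

68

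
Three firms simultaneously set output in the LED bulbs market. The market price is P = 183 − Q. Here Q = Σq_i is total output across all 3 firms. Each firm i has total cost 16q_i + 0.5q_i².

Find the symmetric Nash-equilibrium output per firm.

A representative firm's profit is π_i = q_i(183 − Q) − 16q_i − 0.5q_i², with Q = q_i + Σ_{j≠i} q_j.
First-order condition: 167 − 3q_i − Σ_{j≠i} q_j = 0.
Imposing symmetry (q_j = q for all j) turns Σ_{j≠i} q_j into 2q, so 167 = 5q and q = 33.4.

33.4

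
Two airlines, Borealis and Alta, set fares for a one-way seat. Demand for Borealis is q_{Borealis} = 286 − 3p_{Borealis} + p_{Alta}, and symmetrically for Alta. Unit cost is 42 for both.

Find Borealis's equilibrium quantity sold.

121.2

Borealis's profit: π = (p_{Borealis} − 42)(286 − 3p_{Borealis} + p_{Alta}).
∂π/∂p_{Borealis} = 412 − 6p_{Borealis} + p_{Alta} = 0 ⇒ p_{Borealis} = 206/3 + (1/6)p_{Alta}.
By symmetry p_{Alta} = p_{Borealis}; substituting into the reaction function, (5/6)p_{Borealis} = 206/3 and p_{Borealis} = 82.4.
q_{Borealis} = 286 − 3·82.4 + 82.4 = 121.2.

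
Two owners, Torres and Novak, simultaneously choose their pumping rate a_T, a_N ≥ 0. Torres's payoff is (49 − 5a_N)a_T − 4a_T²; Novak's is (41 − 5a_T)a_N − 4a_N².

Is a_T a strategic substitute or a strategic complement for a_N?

Expanding Torres's payoff: 49a_T − 5a_Na_T − 4a_T².
∂π/∂a_T = 49 − 5a_N − 8a_T = 0, so a_T = 6.125 − 0.625a_N.
The best-response slope da_T/da_N = −0.625 < 0: the reaction function is downward-sloping, so the choices are strategic substitutes.

strategic substitutes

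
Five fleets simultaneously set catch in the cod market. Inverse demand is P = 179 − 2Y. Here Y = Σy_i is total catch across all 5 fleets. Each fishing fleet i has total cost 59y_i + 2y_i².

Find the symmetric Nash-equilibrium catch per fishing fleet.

7.5

A representative fishing fleet's profit is π_i = y_i(179 − 2Y) − 59y_i − 2y_i², with Y = y_i + Σ_{j≠i} y_j.
First-order condition: 120 − 8y_i − 2Σ_{j≠i} y_j = 0.
In a symmetric equilibrium every fishing fleet chooses the same y, so Σ_{j≠i} y_j = 4y. The condition becomes 120 − 16y = 0, giving y = 120/16 = 7.5.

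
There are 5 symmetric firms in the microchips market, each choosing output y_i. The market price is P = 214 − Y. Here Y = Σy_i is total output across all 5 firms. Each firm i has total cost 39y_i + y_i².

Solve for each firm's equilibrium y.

21.875

A representative firm's profit is π_i = y_i(214 − Y) − 39y_i − y_i², with Y = y_i + Σ_{j≠i} y_j.
First-order condition: 175 − 4y_i − Σ_{j≠i} y_j = 0.
Imposing symmetry (y_j = y for all j) turns Σ_{j≠i} y_j into 4y, so 175 = 8y and y = 21.875.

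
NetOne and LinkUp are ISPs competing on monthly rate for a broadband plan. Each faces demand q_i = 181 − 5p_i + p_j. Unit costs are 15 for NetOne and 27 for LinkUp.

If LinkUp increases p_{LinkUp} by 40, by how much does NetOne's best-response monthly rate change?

NetOne's profit: π = (p_{NetOne} − 15)(181 − 5p_{NetOne} + p_{LinkUp}).
∂π/∂p_{NetOne} = 256 − 10p_{NetOne} + p_{LinkUp} = 0 ⇒ p_{NetOne} = 25.6 + 0.1p_{LinkUp}.
The reaction-function slope is 0.1, so a 40-unit rise in p_{LinkUp} moves p_{NetOne} by 0.1 × 40 = 4. NetOne's best response rises — the actions are strategic complements.

4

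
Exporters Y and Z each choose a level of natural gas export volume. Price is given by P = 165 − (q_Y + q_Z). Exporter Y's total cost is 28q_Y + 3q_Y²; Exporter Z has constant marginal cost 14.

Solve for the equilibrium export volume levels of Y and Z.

Exporter Y's profit: π = q_Y(165 − (q_Y + q_Z)) − 28q_Y − 3q_Y².
∂π/∂q_Y = 137 − 8q_Y − q_Z = 0, so q_Y = 17.125 − 0.125q_Z.
For Z: ∂π/∂q_Z = 151 − 2q_Z − q_Y = 0 ⇒ q_Z = 75.5 − 0.5q_Y.
Solving the two reaction functions simultaneously: (1 − (−0.125)(−0.5))q_Y = 17.125 − 0.125·75.5, so 0.9375q_Y = 7.6875 and q_Y = 8.2.
Then q_Z = 75.5 − 0.5·8.2 = 71.4.

8.2, 71.4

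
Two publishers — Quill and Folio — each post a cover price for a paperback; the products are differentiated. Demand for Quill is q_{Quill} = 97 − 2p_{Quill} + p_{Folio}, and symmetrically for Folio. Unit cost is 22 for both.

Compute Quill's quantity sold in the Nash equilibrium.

50

Quill's profit: π = (p_{Quill} − 22)(97 − 2p_{Quill} + p_{Folio}).
∂π/∂p_{Quill} = 141 − 4p_{Quill} + p_{Folio} = 0 ⇒ p_{Quill} = 35.25 + 0.25p_{Folio}.
By symmetry p_{Folio} = p_{Quill}; substituting into the reaction function, 0.75p_{Quill} = 35.25 and p_{Quill} = 47.
q_{Quill} = 97 − 2·47 + 47 = 50.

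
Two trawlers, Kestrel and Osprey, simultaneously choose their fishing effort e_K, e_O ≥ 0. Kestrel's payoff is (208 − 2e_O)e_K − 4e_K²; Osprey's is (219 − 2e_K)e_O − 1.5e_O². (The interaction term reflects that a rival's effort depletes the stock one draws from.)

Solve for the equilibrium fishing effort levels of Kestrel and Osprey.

9.3, 66.8

Expanding Kestrel's payoff: 208e_K − 2e_Oe_K − 4e_K².
∂π/∂e_K = 208 − 2e_O − 8e_K = 0, so e_K = 26 − 0.25e_O.
Likewise for Osprey: e_O = 73 − (2/3)e_K.
Plugging e_O into Kestrel's best response: e_K = 26 − 0.25(73 − (2/3)e_K) ⇒ (5/6)e_K = 7.75, so e_K = 9.3.
Then e_O = 73 − (2/3)·9.3 = 66.8.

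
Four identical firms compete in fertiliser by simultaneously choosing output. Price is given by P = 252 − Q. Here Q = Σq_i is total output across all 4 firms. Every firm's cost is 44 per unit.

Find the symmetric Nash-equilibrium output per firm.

A representative firm's profit is π_i = q_i(252 − Q) − 44q_i, with Q = q_i + Σ_{j≠i} q_j.
First-order condition: 208 − 2q_i − Σ_{j≠i} q_j = 0.
With identical firms, set every q_j = q: then 208 − 2q − 3q = 0, i.e. q = 208/5 = 41.6.

41.6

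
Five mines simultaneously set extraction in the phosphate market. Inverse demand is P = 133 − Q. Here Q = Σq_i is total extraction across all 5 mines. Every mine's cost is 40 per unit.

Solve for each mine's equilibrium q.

A representative mine's profit is π_i = q_i(133 − Q) − 40q_i, with Q = q_i + Σ_{j≠i} q_j.
First-order condition: 93 − 2q_i − Σ_{j≠i} q_j = 0.
In a symmetric equilibrium every mine chooses the same q, so Σ_{j≠i} q_j = 4q. The condition becomes 93 − 6q = 0, giving q = 93/6 = 15.5.

15.5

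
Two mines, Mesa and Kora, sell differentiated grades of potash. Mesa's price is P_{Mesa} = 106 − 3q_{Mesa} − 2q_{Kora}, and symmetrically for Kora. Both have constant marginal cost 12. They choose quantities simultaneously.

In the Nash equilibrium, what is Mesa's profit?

Mine Mesa's profit: π = q_{Mesa}(106 − 3q_{Mesa} − 2q_{Kora}) − 12q_{Mesa}.
∂π/∂q_{Mesa} = 94 − 6q_{Mesa} − 2q_{Kora} = 0 ⇒ q_{Mesa} = 47/3 − (1/3)q_{Kora}.
By symmetry q_{Kora} = q_{Mesa}; substituting into the reaction function, (4/3)q_{Mesa} = 47/3 and q_{Mesa} = 11.75.
P_{Mesa} = 106 − 3·11.75 − 2·11.75 = 47.25.
Profit = (47.25 − 12)·11.75 = 414.1875.

414.1875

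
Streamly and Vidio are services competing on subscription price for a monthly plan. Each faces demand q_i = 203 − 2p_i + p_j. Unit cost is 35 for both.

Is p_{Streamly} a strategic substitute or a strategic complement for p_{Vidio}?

Streamly's profit: π = (p_{Streamly} − 35)(203 − 2p_{Streamly} + p_{Vidio}).
∂π/∂p_{Streamly} = 273 − 4p_{Streamly} + p_{Vidio} = 0 ⇒ p_{Streamly} = 68.25 + 0.25p_{Vidio}.
The best-response slope dp_{Streamly}/dp_{Vidio} = 0.25 > 0: the reaction function is upward-sloping, so the choices are strategic complements.

strategic complements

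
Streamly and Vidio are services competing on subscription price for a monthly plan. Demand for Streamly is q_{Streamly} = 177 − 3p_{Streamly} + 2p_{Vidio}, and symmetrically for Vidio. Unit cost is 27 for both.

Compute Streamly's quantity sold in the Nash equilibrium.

112.5

Streamly's profit: π = (p_{Streamly} − 27)(177 − 3p_{Streamly} + 2p_{Vidio}).
∂π/∂p_{Streamly} = 258 − 6p_{Streamly} + 2p_{Vidio} = 0 ⇒ p_{Streamly} = 43 + (1/3)p_{Vidio}.
The game is symmetric, so in equilibrium p_{Vidio} = p_{Streamly}: the reaction function gives (2/3)p_{Streamly} = 43, hence p_{Streamly} = 64.5.
q_{Streamly} = 177 − 3·64.5 + 2·64.5 = 112.5.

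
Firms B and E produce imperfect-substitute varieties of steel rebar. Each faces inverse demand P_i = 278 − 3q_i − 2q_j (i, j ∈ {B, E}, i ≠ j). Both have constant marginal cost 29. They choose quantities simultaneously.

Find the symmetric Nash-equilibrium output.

31.125

Firm B's profit: π = q_B(278 − 3q_B − 2q_E) − 29q_B.
∂π/∂q_B = 249 − 6q_B − 2q_E = 0 ⇒ q_B = 41.5 − (1/3)q_E.
By symmetry q_E = q_B; substituting into the reaction function, (4/3)q_B = 41.5 and q_B = 31.125.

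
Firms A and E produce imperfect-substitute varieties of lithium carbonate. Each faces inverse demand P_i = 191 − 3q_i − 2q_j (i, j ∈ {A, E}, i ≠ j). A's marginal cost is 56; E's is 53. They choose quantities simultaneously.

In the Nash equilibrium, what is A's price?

106.0625

Firm A's profit: π = q_A(191 − 3q_A − 2q_E) − 56q_A.
∂π/∂q_A = 135 − 6q_A − 2q_E = 0 ⇒ q_A = 22.5 − (1/3)q_E.
Similarly q_E = 23 − (1/3)q_A.
Solving the two reaction functions simultaneously: (1 − (−1/3)(−1/3))q_A = 22.5 − (1/3)·23, so (8/9)q_A = 89/6 and q_A = 16.6875.
Then q_E = 23 − (1/3)·16.6875 = 17.4375.
P_A = 191 − 3·16.6875 − 2·17.4375 = 106.0625.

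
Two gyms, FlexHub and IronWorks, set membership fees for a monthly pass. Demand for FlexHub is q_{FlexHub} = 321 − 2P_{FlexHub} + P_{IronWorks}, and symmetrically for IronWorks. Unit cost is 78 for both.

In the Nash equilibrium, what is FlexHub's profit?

FlexHub's profit: π = (P_{FlexHub} − 78)(321 − 2P_{FlexHub} + P_{IronWorks}).
∂π/∂P_{FlexHub} = 477 − 4P_{FlexHub} + P_{IronWorks} = 0 ⇒ P_{FlexHub} = 119.25 + 0.25P_{IronWorks}.
Setting P_{FlexHub} = P_{IronWorks} in the reaction function: P_{FlexHub} = 119.25 + 0.25P_{FlexHub}, so P_{FlexHub} = 119.25 / 0.75 = 159.
q_{FlexHub} = 321 − 2·159 + 159 = 162.
Profit = (159 − 78)·162 = 13122.

13122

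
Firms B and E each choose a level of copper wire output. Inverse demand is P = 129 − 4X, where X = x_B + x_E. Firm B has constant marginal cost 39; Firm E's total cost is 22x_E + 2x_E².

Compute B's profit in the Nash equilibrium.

Firm B's profit: π = x_B(129 − 4(x_B + x_E)) − 39x_B.
∂π/∂x_B = 90 − 8x_B − 4x_E = 0, so x_B = 11.25 − 0.5x_E.
For E: ∂π/∂x_E = 107 − 12x_E − 4x_B = 0 ⇒ x_E = 107/12 − (1/3)x_B.
Solving the two reaction functions simultaneously: (1 − (−0.5)(−1/3))x_B = 11.25 − 0.5·(107/12), so (5/6)x_B = 163/24 and x_B = 8.15.
Then x_E = 107/12 − (1/3)·8.15 = 6.2.
Price P = 129 − 4·14.35 = 71.6.
B's profit: (71.6 − 39)·8.15 = 265.69.

265.69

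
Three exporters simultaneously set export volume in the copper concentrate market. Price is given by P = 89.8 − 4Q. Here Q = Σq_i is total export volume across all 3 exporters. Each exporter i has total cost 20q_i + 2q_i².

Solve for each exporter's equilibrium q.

3.49

A representative exporter's profit is π_i = q_i(89.8 − 4Q) − 20q_i − 2q_i², with Q = q_i + Σ_{j≠i} q_j.
First-order condition: 69.8 − 12q_i − 4Σ_{j≠i} q_j = 0.
In a symmetric equilibrium every exporter chooses the same q, so Σ_{j≠i} q_j = 2q. The condition becomes 69.8 − 20q = 0, giving q = 69.8/20 = 3.49.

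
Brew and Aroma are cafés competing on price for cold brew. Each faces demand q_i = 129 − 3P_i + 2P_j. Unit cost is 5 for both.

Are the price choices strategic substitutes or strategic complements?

strategic complements

Brew's profit: π = (P_{Brew} − 5)(129 − 3P_{Brew} + 2P_{Aroma}).
∂π/∂P_{Brew} = 144 − 6P_{Brew} + 2P_{Aroma} = 0 ⇒ P_{Brew} = 24 + (1/3)P_{Aroma}.
The best-response slope dP_{Brew}/dP_{Aroma} = 1/3 > 0: the reaction function is upward-sloping, so the choices are strategic complements.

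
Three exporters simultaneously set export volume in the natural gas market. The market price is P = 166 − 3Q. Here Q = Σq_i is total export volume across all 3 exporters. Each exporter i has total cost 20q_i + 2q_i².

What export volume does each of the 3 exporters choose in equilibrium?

A representative exporter's profit is π_i = q_i(166 − 3Q) − 20q_i − 2q_i², with Q = q_i + Σ_{j≠i} q_j.
First-order condition: 146 − 10q_i − 3Σ_{j≠i} q_j = 0.
Imposing symmetry (q_j = q for all j) turns Σ_{j≠i} q_j into 2q, so 146 = 16q and q = 9.125.

9.125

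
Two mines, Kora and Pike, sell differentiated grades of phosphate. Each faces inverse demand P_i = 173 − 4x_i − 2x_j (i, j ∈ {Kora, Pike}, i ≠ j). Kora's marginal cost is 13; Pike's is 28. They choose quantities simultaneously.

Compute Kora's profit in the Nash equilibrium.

Mine Kora's profit: π = x_{Kora}(173 − 4x_{Kora} − 2x_{Pike}) − 13x_{Kora}.
∂π/∂x_{Kora} = 160 − 8x_{Kora} − 2x_{Pike} = 0 ⇒ x_{Kora} = 20 − 0.25x_{Pike}.
Similarly x_{Pike} = 18.125 − 0.25x_{Kora}.
Plugging x_{Pike} into Kora's best response: x_{Kora} = 20 − 0.25(18.125 − 0.25x_{Kora}) ⇒ 0.9375x_{Kora} = 495/32, so x_{Kora} = 16.5.
Then x_{Pike} = 18.125 − 0.25·16.5 = 14.
P_{Kora} = 173 − 4·16.5 − 2·14 = 79.
Profit = (79 − 13)·16.5 = 1089.

1089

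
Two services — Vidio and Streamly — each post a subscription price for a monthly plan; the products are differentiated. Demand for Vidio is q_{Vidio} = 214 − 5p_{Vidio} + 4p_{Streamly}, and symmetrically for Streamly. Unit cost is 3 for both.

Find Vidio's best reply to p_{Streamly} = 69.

Vidio's profit: π = (p_{Vidio} − 3)(214 − 5p_{Vidio} + 4p_{Streamly}).
∂π/∂p_{Vidio} = 229 − 10p_{Vidio} + 4p_{Streamly} = 0 ⇒ p_{Vidio} = 22.9 + 0.4p_{Streamly}.
At p_{Streamly} = 69: p_{Vidio} = 22.9 + 0.4·69 = 50.5.

50.5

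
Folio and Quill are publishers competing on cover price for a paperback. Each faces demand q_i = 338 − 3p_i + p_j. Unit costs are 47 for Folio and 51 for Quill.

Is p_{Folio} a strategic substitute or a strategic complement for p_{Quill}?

strategic complements

Folio's profit: π = (p_{Folio} − 47)(338 − 3p_{Folio} + p_{Quill}).
∂π/∂p_{Folio} = 479 − 6p_{Folio} + p_{Quill} = 0 ⇒ p_{Folio} = 479/6 + (1/6)p_{Quill}.
The best-response slope dp_{Folio}/dp_{Quill} = 1/6 > 0: the reaction function is upward-sloping, so the choices are strategic complements.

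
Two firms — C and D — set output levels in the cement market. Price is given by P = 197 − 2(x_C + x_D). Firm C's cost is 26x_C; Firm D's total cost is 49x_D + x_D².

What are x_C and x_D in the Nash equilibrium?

36.5, 12.5

Firm C's profit: π = x_C(197 − 2(x_C + x_D)) − 26x_C.
∂π/∂x_C = 171 − 4x_C − 2x_D = 0, so x_C = 42.75 − 0.5x_D.
For D: ∂π/∂x_D = 148 − 6x_D − 2x_C = 0 ⇒ x_D = 74/3 − (1/3)x_C.
Solving the two reaction functions simultaneously: (1 − (−0.5)(−1/3))x_C = 42.75 − 0.5·(74/3), so (5/6)x_C = 365/12 and x_C = 36.5.
Then x_D = 74/3 − (1/3)·36.5 = 12.5.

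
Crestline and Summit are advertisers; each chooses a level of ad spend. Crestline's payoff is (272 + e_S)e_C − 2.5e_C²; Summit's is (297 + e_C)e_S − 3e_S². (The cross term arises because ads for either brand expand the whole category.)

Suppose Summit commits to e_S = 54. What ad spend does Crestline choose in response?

65.2

Expanding Crestline's payoff: 272e_C + e_Se_C − 2.5e_C².
∂π/∂e_C = 272 + e_S − 5e_C = 0, so e_C = 54.4 + 0.2e_S.
At e_S = 54: e_C = 54.4 + 0.2·54 = 65.2.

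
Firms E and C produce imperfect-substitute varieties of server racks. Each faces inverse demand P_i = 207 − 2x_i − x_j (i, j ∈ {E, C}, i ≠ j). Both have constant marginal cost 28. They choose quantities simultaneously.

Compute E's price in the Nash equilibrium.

99.6

Firm E's profit: π = x_E(207 − 2x_E − x_C) − 28x_E.
∂π/∂x_E = 179 − 4x_E − x_C = 0 ⇒ x_E = 44.75 − 0.25x_C.
By symmetry x_C = x_E; substituting into the reaction function, 1.25x_E = 44.75 and x_E = 35.8.
P_E = 207 − 2·35.8 − 35.8 = 99.6.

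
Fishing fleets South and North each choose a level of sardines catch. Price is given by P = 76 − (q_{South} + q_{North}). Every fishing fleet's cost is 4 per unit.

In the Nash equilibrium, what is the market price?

28

Fishing fleet South's profit: π = q_{South}(76 − (q_{South} + q_{North})) − 4q_{South}.
∂π/∂q_{South} = 72 − 2q_{South} − q_{North} = 0, so q_{South} = 36 − 0.5q_{North}.
By symmetry q_{North} = q_{South}; substituting into the reaction function, 1.5q_{South} = 36 and q_{South} = 24.
Equilibrium price: P = 76 − 48 = 28.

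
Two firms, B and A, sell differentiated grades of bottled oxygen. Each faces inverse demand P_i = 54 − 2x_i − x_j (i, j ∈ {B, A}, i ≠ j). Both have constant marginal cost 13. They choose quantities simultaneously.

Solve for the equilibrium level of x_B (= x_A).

8.2

Firm B's profit: π = x_B(54 − 2x_B − x_A) − 13x_B.
∂π/∂x_B = 41 − 4x_B − x_A = 0 ⇒ x_B = 10.25 − 0.25x_A.
The game is symmetric, so in equilibrium x_A = x_B: the reaction function gives 1.25x_B = 10.25, hence x_B = 8.2.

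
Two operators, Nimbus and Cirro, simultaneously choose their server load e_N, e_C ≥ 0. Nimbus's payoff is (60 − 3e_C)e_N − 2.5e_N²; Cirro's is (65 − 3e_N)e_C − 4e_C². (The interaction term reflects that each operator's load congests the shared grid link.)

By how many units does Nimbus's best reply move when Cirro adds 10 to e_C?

Expanding Nimbus's payoff: 60e_N − 3e_Ce_N − 2.5e_N².
∂π/∂e_N = 60 − 3e_C − 5e_N = 0, so e_N = 12 − 0.6e_C.
The reaction-function slope is −0.6, so a 10-unit rise in e_C moves e_N by −0.6 × 10 = −6. Nimbus's best response falls — the actions are strategic substitutes.

-6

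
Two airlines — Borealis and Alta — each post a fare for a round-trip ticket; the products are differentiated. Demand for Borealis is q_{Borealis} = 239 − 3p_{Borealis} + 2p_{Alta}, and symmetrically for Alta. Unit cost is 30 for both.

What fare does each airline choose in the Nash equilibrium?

82.25

Borealis's profit: π = (p_{Borealis} − 30)(239 − 3p_{Borealis} + 2p_{Alta}).
∂π/∂p_{Borealis} = 329 − 6p_{Borealis} + 2p_{Alta} = 0 ⇒ p_{Borealis} = 329/6 + (1/3)p_{Alta}.
The game is symmetric, so in equilibrium p_{Alta} = p_{Borealis}: the reaction function gives (2/3)p_{Borealis} = 329/6, hence p_{Borealis} = 82.25.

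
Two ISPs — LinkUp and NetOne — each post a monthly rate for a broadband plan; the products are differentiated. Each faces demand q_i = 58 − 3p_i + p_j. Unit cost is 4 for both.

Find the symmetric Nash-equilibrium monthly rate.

14

LinkUp's profit: π = (p_{LinkUp} − 4)(58 − 3p_{LinkUp} + p_{NetOne}).
∂π/∂p_{LinkUp} = 70 − 6p_{LinkUp} + p_{NetOne} = 0 ⇒ p_{LinkUp} = 35/3 + (1/6)p_{NetOne}.
By symmetry p_{NetOne} = p_{LinkUp}; substituting into the reaction function, (5/6)p_{LinkUp} = 35/3 and p_{LinkUp} = 14.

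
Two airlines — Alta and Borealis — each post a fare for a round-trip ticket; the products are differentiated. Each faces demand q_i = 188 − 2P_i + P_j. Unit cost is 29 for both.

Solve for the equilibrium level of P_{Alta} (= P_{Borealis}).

Alta's profit: π = (P_{Alta} − 29)(188 − 2P_{Alta} + P_{Borealis}).
∂π/∂P_{Alta} = 246 − 4P_{Alta} + P_{Borealis} = 0 ⇒ P_{Alta} = 61.5 + 0.25P_{Borealis}.
By symmetry P_{Borealis} = P_{Alta}; substituting into the reaction function, 0.75P_{Alta} = 61.5 and P_{Alta} = 82.

82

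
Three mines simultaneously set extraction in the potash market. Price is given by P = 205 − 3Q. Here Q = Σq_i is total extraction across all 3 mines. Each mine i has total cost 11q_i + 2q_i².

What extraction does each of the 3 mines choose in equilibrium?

12.125

A representative mine's profit is π_i = q_i(205 − 3Q) − 11q_i − 2q_i², with Q = q_i + Σ_{j≠i} q_j.
First-order condition: 194 − 10q_i − 3Σ_{j≠i} q_j = 0.
In a symmetric equilibrium every mine chooses the same q, so Σ_{j≠i} q_j = 2q. The condition becomes 194 − 16q = 0, giving q = 194/16 = 12.125.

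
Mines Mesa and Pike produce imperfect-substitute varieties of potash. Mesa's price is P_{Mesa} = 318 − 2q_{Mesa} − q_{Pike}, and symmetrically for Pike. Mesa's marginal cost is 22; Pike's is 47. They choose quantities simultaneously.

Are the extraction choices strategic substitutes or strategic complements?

Mine Mesa's profit: π = q_{Mesa}(318 − 2q_{Mesa} − q_{Pike}) − 22q_{Mesa}.
∂π/∂q_{Mesa} = 296 − 4q_{Mesa} − q_{Pike} = 0 ⇒ q_{Mesa} = 74 − 0.25q_{Pike}.
The best-response slope dq_{Mesa}/dq_{Pike} = −0.25 < 0: the reaction function is downward-sloping, so the choices are strategic substitutes.

strategic substitutes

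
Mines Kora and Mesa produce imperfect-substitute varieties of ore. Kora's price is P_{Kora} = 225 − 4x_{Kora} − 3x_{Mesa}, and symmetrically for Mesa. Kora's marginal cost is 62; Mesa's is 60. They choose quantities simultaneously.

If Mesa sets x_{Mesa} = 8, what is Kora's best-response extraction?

Mine Kora's profit: π = x_{Kora}(225 − 4x_{Kora} − 3x_{Mesa}) − 62x_{Kora}.
∂π/∂x_{Kora} = 163 − 8x_{Kora} − 3x_{Mesa} = 0 ⇒ x_{Kora} = 20.375 − 0.375x_{Mesa}.
At x_{Mesa} = 8: x_{Kora} = 20.375 − 0.375·8 = 17.375.

17.375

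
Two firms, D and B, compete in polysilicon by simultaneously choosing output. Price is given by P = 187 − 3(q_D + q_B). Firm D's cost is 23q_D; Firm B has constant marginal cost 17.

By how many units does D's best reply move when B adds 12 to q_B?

-6

Firm D's profit: π = q_D(187 − 3(q_D + q_B)) − 23q_D.
∂π/∂q_D = 164 − 6q_D − 3q_B = 0, so q_D = 82/3 − 0.5q_B.
The reaction-function slope is −0.5, so a 12-unit rise in q_B moves q_D by −0.5 × 12 = −6. D's best response falls — the actions are strategic substitutes.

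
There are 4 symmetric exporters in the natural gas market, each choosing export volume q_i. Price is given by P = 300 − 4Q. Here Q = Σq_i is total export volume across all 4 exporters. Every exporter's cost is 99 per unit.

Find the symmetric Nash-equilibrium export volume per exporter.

10.05

A representative exporter's profit is π_i = q_i(300 − 4Q) − 99q_i, with Q = q_i + Σ_{j≠i} q_j.
First-order condition: 201 − 8q_i − 4Σ_{j≠i} q_j = 0.
In a symmetric equilibrium every exporter chooses the same q, so Σ_{j≠i} q_j = 3q. The condition becomes 201 − 20q = 0, giving q = 201/20 = 10.05.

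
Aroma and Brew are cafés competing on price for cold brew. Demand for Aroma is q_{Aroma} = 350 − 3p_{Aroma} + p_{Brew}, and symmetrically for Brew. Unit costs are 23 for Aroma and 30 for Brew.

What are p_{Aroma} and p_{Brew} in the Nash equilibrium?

84.4, 87.4

Aroma's profit: π = (p_{Aroma} − 23)(350 − 3p_{Aroma} + p_{Brew}).
∂π/∂p_{Aroma} = 419 − 6p_{Aroma} + p_{Brew} = 0 ⇒ p_{Aroma} = 419/6 + (1/6)p_{Brew}.
Similarly p_{Brew} = 220/3 + (1/6)p_{Aroma}.
Solving the two reaction functions simultaneously: (1 − (1/6)(1/6))p_{Aroma} = 419/6 + (1/6)·(220/3), so (35/36)p_{Aroma} = 1477/18 and p_{Aroma} = 84.4.
Then p_{Brew} = 220/3 + (1/6)·84.4 = 87.4.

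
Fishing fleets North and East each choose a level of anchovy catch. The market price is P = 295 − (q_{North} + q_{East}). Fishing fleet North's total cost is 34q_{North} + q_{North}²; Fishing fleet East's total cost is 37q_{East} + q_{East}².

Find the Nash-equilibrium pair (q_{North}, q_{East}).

Fishing fleet North's profit: π = q_{North}(295 − (q_{North} + q_{East})) − 34q_{North} − q_{North}².
∂π/∂q_{North} = 261 − 4q_{North} − q_{East} = 0, so q_{North} = 65.25 − 0.25q_{East}.
By the same steps for East: q_{East} = 64.5 − 0.25q_{North}.
Solving the two reaction functions simultaneously: (1 − (−0.25)(−0.25))q_{North} = 65.25 − 0.25·64.5, so 0.9375q_{North} = 49.125 and q_{North} = 52.4.
Then q_{East} = 64.5 − 0.25·52.4 = 51.4.

52.4, 51.4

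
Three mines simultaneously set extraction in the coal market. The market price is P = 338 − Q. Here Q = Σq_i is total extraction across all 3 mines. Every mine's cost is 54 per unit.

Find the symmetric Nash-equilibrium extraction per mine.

A representative mine's profit is π_i = q_i(338 − Q) − 54q_i, with Q = q_i + Σ_{j≠i} q_j.
First-order condition: 284 − 2q_i − Σ_{j≠i} q_j = 0.
In a symmetric equilibrium every mine chooses the same q, so Σ_{j≠i} q_j = 2q. The condition becomes 284 − 4q = 0, giving q = 284/4 = 71.

71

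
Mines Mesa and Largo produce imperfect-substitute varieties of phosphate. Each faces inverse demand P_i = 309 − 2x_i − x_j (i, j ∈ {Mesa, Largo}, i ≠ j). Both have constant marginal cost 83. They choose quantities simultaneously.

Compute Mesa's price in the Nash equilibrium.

Mine Mesa's profit: π = x_{Mesa}(309 − 2x_{Mesa} − x_{Largo}) − 83x_{Mesa}.
∂π/∂x_{Mesa} = 226 − 4x_{Mesa} − x_{Largo} = 0 ⇒ x_{Mesa} = 56.5 − 0.25x_{Largo}.
By symmetry x_{Largo} = x_{Mesa}; substituting into the reaction function, 1.25x_{Mesa} = 56.5 and x_{Mesa} = 45.2.
P_{Mesa} = 309 − 2·45.2 − 45.2 = 173.4.

173.4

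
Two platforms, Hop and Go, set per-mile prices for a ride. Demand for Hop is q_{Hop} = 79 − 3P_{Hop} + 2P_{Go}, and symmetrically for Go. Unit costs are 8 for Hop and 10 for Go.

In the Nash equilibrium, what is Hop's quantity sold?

54.375

Hop's profit: π = (P_{Hop} − 8)(79 − 3P_{Hop} + 2P_{Go}).
∂π/∂P_{Hop} = 103 − 6P_{Hop} + 2P_{Go} = 0 ⇒ P_{Hop} = 103/6 + (1/3)P_{Go}.
Similarly P_{Go} = 109/6 + (1/3)P_{Hop}.
Substituting the second reaction function into the first: P_{Hop} = 103/6 + (1/3)(109/6 + (1/3)P_{Hop}), which gives (8/9)P_{Hop} = 209/9 ⇒ P_{Hop} = 26.125.
Then P_{Go} = 109/6 + (1/3)·26.125 = 26.875.
q_{Hop} = 79 − 3·26.125 + 2·26.875 = 54.375.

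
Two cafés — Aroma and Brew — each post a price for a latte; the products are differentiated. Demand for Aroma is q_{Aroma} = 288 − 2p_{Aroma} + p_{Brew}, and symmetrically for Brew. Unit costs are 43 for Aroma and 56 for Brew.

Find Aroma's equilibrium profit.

Aroma's profit: π = (p_{Aroma} − 43)(288 − 2p_{Aroma} + p_{Brew}).
∂π/∂p_{Aroma} = 374 − 4p_{Aroma} + p_{Brew} = 0 ⇒ p_{Aroma} = 93.5 + 0.25p_{Brew}.
Similarly p_{Brew} = 100 + 0.25p_{Aroma}.
Plugging p_{Brew} into Aroma's best response: p_{Aroma} = 93.5 + 0.25(100 + 0.25p_{Aroma}) ⇒ 0.9375p_{Aroma} = 118.5, so p_{Aroma} = 126.4.
Then p_{Brew} = 100 + 0.25·126.4 = 131.6.
q_{Aroma} = 288 − 2·126.4 + 131.6 = 166.8.
Profit = (126.4 − 43)·166.8 = 13911.12.

13911.12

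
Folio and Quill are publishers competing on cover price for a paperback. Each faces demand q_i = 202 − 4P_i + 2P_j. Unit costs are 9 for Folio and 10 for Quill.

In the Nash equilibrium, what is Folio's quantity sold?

123.2

Folio's profit: π = (P_{Folio} − 9)(202 − 4P_{Folio} + 2P_{Quill}).
∂π/∂P_{Folio} = 238 − 8P_{Folio} + 2P_{Quill} = 0 ⇒ P_{Folio} = 29.75 + 0.25P_{Quill}.
Similarly P_{Quill} = 30.25 + 0.25P_{Folio}.
Solving the two reaction functions simultaneously: (1 − (0.25)(0.25))P_{Folio} = 29.75 + 0.25·30.25, so 0.9375P_{Folio} = 37.3125 and P_{Folio} = 39.8.
Then P_{Quill} = 30.25 + 0.25·39.8 = 40.2.
q_{Folio} = 202 − 4·39.8 + 2·40.2 = 123.2.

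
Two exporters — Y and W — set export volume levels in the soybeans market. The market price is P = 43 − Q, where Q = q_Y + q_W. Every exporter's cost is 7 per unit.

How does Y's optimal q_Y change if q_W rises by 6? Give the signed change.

-3

Exporter Y's profit: π = q_Y(43 − (q_Y + q_W)) − 7q_Y.
∂π/∂q_Y = 36 − 2q_Y − q_W = 0, so q_Y = 18 − 0.5q_W.
The reaction-function slope is −0.5, so a 6-unit rise in q_W moves q_Y by −0.5 × 6 = −3. Y's best response falls — the actions are strategic substitutes.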